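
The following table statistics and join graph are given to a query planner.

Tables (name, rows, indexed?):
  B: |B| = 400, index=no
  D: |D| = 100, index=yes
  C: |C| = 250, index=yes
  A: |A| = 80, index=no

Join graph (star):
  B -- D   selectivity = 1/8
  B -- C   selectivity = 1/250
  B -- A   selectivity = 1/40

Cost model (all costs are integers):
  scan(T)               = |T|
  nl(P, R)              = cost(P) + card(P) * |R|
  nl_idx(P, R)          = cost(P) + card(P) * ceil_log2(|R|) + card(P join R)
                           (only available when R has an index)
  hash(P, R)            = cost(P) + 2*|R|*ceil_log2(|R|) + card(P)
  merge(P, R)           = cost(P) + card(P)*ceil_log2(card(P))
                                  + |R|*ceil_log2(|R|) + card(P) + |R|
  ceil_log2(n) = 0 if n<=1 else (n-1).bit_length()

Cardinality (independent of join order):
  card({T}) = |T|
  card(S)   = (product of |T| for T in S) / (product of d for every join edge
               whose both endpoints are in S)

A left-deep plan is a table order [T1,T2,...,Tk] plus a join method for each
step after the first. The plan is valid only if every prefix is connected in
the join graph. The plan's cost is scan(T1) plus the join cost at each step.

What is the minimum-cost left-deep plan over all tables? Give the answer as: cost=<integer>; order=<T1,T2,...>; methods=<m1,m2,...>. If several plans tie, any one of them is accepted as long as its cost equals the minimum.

Selinger DP (subsets sized 1..n):
  {B}: scan cost=400, card=400
  {D}: scan cost=100, card=100
  {C}: scan cost=250, card=250
  {A}: scan cost=80, card=80
  {BD}: card=5000; try (D,hash)→2200, (B,merge)→4900, (D,merge)→5200, (B,hash)→7400, (D,nl_idx)→8200, (B,nl)→40100 …(+1); best=2200 via (D,hash)
  {BC}: card=400; try (C,nl_idx)→4000, (C,hash)→4800, (B,merge)→6500, (C,merge)→6650, (B,hash)→7700, (B,nl)→100250 …(+1); best=4000 via (C,nl_idx)
  {AB}: card=800; try (A,hash)→1920, (B,merge)→4720, (A,merge)→5040, (B,hash)→7360, (B,nl)→32080, (A,nl)→32400; best=1920 via (A,hash)
  {BCD}: card=5000; try (D,hash)→5800, (D,merge)→8800, (C,hash)→11200, (D,nl_idx)→11800, (D,nl)→44000, (C,nl_idx)→47200 …(+2); best=5800 via (D,hash)
  {ABD}: card=10000; try (D,hash)→4120, (A,hash)→8320, (D,merge)→11520, (D,nl_idx)→17520, (A,merge)→72840, (D,nl)→81920 …(+1); best=4120 via (D,hash)
  {ABC}: card=800; try (A,hash)→5520, (C,hash)→6720, (A,merge)→8640, (C,nl_idx)→9120, (C,merge)→12970, (A,nl)→36000 …(+1); best=5520 via (A,hash)
  {ABCD}: card=10000; try (D,hash)→7720, (A,hash)→11920, (D,merge)→15120, (C,hash)→18120, (D,nl_idx)→21120, (A,merge)→76440 …(+5); best=7720 via (D,hash)

cost=7720; order=B,C,A,D; methods=nl_idx,hash,hash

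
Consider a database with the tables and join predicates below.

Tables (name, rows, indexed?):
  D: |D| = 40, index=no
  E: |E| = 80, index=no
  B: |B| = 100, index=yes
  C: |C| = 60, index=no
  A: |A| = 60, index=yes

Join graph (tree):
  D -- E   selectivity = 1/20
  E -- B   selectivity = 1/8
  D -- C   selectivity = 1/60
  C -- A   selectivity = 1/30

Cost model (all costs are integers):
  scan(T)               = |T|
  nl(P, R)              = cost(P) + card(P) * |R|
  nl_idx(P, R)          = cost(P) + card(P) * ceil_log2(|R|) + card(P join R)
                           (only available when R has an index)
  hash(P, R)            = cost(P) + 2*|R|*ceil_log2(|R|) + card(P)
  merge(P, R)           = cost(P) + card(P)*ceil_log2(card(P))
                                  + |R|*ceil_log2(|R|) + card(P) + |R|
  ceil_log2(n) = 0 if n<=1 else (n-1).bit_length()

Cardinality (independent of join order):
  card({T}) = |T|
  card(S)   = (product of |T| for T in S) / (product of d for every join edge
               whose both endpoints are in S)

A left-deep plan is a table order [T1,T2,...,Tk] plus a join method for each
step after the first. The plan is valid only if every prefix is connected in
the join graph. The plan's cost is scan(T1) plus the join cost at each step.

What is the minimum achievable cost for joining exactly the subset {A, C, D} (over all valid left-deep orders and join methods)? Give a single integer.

Selinger DP over subsets of {A,C,D}:
  {D}: scan cost=40, card=40
  {C}: scan cost=60, card=60
  {A}: scan cost=60, card=60
  {CD}: card=40; try (D,hash)→600, (C,merge)→740, (D,merge)→760, (C,hash)→800, (C,nl)→2440, (D,nl)→2460; best=600 via (D,hash)
  {AC}: card=120; try (A,nl_idx)→540, (C,hash)→840, (A,hash)→840, (C,merge)→900, (A,merge)→900, (C,nl)→3660 …(+1); best=540 via (A,nl_idx)
  {ACD}: card=80; try (A,nl_idx)→920, (D,hash)→1140, (A,merge)→1300, (A,hash)→1360, (D,merge)→1780, (A,nl)→3000 …(+1); best=920 via (A,nl_idx)

920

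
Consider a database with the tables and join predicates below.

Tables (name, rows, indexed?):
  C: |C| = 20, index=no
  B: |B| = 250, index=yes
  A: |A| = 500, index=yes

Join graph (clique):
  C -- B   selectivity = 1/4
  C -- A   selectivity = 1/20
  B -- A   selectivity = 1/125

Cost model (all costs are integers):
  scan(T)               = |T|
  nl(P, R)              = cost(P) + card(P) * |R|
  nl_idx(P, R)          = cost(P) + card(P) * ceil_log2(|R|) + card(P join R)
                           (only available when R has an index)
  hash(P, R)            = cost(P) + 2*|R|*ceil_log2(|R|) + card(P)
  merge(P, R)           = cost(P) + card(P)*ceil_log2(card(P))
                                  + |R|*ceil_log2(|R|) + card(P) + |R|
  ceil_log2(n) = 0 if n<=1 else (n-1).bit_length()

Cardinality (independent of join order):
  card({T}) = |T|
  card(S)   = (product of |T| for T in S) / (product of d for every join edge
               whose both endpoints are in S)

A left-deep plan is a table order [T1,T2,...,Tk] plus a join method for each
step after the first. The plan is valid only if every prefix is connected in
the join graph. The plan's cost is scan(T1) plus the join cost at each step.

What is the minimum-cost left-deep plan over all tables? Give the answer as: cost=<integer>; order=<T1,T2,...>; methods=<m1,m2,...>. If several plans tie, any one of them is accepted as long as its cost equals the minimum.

Selinger DP (subsets sized 1..n):
  {C}: scan cost=20, card=20
  {B}: scan cost=250, card=250
  {A}: scan cost=500, card=500
  {BC}: card=1250; try (C,hash)→700, (B,nl_idx)→1430, (B,merge)→2390, (C,merge)→2620, (B,hash)→4040, (B,nl)→5020 …(+1); best=700 via (C,hash)
  {AC}: card=500; try (A,nl_idx)→700, (C,hash)→1200, (A,merge)→5140, (C,merge)→5620, (A,hash)→9040, (A,nl)→10020 …(+1); best=700 via (A,nl_idx)
  {AB}: card=1000; try (A,nl_idx)→3500, (B,hash)→5000, (B,nl_idx)→5500, (A,merge)→7500, (B,merge)→7750, (A,hash)→9500 …(+2); best=3500 via (A,nl_idx)
  {ABC}: card=250; try (C,hash)→4700, (B,nl_idx)→4950, (B,hash)→5200, (B,merge)→7950, (A,hash)→10950, (A,nl_idx)→12200 …(+5); best=4700 via (C,hash)

cost=4700; order=B,A,C; methods=nl_idx,hash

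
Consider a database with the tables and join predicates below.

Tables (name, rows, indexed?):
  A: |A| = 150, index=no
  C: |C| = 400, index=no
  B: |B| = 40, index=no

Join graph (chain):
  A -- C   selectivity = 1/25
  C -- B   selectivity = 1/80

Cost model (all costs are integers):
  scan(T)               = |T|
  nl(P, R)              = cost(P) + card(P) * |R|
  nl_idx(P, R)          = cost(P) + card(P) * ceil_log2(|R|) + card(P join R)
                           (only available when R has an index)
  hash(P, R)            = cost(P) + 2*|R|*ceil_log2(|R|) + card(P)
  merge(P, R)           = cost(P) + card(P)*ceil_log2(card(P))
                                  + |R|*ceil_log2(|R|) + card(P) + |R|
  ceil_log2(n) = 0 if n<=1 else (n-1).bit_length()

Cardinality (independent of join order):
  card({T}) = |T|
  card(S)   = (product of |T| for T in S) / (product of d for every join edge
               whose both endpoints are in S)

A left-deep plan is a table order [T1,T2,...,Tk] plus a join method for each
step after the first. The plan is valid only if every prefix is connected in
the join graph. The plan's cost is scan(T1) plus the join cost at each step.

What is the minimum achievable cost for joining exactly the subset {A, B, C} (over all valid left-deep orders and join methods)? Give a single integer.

Selinger DP over subsets of {A,B,C}:
  {A}: scan cost=150, card=150
  {C}: scan cost=400, card=400
  {B}: scan cost=40, card=40
  {AC}: card=2400; try (A,hash)→3200, (C,merge)→5500, (A,merge)→5750, (C,hash)→7500, (C,nl)→60150, (A,nl)→60400; best=3200 via (A,hash)
  {BC}: card=200; try (B,hash)→1280, (C,merge)→4320, (B,merge)→4680, (C,hash)→7280, (C,nl)→16040, (B,nl)→16400; best=1280 via (B,hash)
  {ABC}: card=1200; try (A,hash)→3880, (A,merge)→4430, (B,hash)→6080, (A,nl)→31280, (B,merge)→34680, (B,nl)→99200; best=3880 via (A,hash)

3880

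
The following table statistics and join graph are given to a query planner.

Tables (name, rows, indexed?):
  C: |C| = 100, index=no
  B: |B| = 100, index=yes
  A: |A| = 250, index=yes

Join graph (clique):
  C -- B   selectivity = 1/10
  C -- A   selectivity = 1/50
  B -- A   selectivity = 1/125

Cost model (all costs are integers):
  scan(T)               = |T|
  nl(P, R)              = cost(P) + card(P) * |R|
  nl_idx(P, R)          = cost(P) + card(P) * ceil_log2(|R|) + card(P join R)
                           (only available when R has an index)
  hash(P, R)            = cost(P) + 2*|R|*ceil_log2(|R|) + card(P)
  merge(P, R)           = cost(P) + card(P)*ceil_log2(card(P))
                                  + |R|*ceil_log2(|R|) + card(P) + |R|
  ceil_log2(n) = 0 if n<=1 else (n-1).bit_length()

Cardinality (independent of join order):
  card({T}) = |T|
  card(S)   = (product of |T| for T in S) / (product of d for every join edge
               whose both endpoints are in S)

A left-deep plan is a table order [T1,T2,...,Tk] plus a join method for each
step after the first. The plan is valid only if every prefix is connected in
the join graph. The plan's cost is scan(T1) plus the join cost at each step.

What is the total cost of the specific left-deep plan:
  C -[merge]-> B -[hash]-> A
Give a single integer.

6700

step 1: scan C: cost=100, card=100
step 2: join B via merge
    card(P join B) = 100*100/(10) = 1000
    cost = 100 + 100*7 + 100*7 + 100 + 100 = 1700
step 3: join A via hash
    card(P join A) = 1000*250/(50*125) = 40
    cost = 1700 + 2*250*8 + 1000 = 6700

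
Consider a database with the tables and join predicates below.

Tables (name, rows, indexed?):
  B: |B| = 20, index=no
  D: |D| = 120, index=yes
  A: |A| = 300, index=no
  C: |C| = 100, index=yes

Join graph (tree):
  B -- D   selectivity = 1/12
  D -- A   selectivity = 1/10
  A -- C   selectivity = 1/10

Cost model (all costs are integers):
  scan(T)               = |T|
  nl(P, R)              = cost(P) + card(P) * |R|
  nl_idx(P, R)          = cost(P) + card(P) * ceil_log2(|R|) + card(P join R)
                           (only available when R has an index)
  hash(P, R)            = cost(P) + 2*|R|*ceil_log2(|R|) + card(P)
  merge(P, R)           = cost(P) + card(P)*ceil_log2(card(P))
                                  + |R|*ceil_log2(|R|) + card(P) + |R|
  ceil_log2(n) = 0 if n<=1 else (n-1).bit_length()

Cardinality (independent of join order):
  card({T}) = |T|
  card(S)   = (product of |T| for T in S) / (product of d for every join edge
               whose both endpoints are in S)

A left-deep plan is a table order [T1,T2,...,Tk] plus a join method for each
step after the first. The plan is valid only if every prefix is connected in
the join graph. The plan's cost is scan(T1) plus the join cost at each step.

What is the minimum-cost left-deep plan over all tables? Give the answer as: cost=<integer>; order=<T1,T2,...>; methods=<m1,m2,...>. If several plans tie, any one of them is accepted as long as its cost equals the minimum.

Selinger DP (subsets sized 1..n):
  {B}: scan cost=20, card=20
  {D}: scan cost=120, card=120
  {A}: scan cost=300, card=300
  {C}: scan cost=100, card=100
  {BD}: card=200; try (D,nl_idx)→360, (B,hash)→440, (D,merge)→1100, (B,merge)→1200, (D,hash)→1720, (D,nl)→2420 …(+1); best=360 via (D,nl_idx)
  {AD}: card=3600; try (D,hash)→2280, (A,merge)→4080, (D,merge)→4260, (A,hash)→5640, (D,nl_idx)→6000, (A,nl)→36120 …(+1); best=2280 via (D,hash)
  {AC}: card=3000; try (C,hash)→2000, (A,merge)→3900, (C,merge)→4100, (C,nl_idx)→5400, (A,hash)→5600, (A,nl)→30100 …(+1); best=2000 via (C,hash)
  {ABD}: card=6000; try (A,merge)→5160, (A,hash)→5960, (B,hash)→6080, (B,merge)→49200, (A,nl)→60360, (B,nl)→74280; best=5160 via (A,merge)
  {ACD}: card=36000; try (D,hash)→6680, (C,hash)→7280, (D,merge)→41960, (C,merge)→49880, (D,nl_idx)→59000, (C,nl_idx)→63480 …(+2); best=6680 via (D,hash)
  {ABCD}: card=60000; try (C,hash)→12560, (B,hash)→42880, (C,merge)→89960, (C,nl_idx)→107160, (C,nl)→605160, (B,merge)→618800 …(+1); best=12560 via (C,hash)

cost=12560; order=B,D,A,C; methods=nl_idx,merge,hash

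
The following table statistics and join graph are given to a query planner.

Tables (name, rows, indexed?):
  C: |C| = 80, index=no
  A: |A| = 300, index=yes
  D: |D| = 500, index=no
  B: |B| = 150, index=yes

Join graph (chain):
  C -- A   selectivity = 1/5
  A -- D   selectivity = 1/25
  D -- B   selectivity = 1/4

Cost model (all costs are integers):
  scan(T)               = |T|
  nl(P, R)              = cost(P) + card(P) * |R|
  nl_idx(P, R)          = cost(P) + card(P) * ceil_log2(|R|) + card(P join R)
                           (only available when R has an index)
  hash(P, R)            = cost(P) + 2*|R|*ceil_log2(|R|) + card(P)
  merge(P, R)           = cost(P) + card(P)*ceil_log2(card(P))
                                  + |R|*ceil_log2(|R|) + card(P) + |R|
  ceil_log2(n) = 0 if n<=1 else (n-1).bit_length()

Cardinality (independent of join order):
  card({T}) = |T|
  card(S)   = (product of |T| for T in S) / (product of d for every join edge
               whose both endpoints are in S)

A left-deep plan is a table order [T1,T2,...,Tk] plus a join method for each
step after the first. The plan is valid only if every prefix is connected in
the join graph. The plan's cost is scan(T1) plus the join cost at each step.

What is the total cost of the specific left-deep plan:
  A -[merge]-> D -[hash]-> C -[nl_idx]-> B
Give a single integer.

step 1: scan A: cost=300, card=300
step 2: join D via merge
    card(P join D) = 300*500/(25) = 6000
    cost = 300 + 300*9 + 500*9 + 300 + 500 = 8300
step 3: join C via hash
    card(P join C) = 6000*80/(5) = 96000
    cost = 8300 + 2*80*7 + 6000 = 15420
step 4: join B via nl_idx
    card(P join B) = 96000*150/(4) = 3600000
    cost = 15420 + 96000*8 + 3600000 = 4383420

4383420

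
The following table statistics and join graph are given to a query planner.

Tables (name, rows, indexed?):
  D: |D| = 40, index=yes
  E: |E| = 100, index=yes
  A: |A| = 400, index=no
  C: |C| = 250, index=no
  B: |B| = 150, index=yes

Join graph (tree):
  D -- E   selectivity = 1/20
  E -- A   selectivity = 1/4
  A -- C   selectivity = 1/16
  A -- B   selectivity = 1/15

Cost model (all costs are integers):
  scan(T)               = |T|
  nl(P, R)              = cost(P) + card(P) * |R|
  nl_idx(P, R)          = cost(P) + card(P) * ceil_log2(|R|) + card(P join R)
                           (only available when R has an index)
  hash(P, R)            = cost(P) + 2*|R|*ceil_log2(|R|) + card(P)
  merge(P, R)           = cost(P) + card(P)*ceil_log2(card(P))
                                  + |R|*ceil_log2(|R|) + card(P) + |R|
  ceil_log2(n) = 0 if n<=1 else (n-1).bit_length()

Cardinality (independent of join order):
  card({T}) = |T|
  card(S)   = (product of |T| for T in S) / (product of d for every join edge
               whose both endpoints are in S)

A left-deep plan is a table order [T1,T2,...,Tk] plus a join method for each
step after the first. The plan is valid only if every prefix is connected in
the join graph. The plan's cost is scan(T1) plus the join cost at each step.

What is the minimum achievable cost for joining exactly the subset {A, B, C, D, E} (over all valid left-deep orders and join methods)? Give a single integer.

Selinger DP over subsets of {A,B,C,D,E}:
  {D}: scan cost=40, card=40
  {E}: scan cost=100, card=100
  {A}: scan cost=400, card=400
  {C}: scan cost=250, card=250
  {B}: scan cost=150, card=150
  {DE}: card=200; try (E,nl_idx)→520, (D,hash)→680, (D,nl_idx)→900, (E,merge)→1120, (D,merge)→1180, (E,hash)→1480 …(+2); best=520 via (E,nl_idx)
  {AE}: card=10000; try (E,hash)→2200, (A,merge)→4900, (E,merge)→5200, (A,hash)→7400, (E,nl_idx)→13200, (A,nl)→40100 …(+1); best=2200 via (E,hash)
  {AC}: card=6250; try (C,hash)→4800, (A,merge)→6500, (C,merge)→6650, (A,hash)→7700, (A,nl)→100250, (C,nl)→100400; best=4800 via (C,hash)
  {AB}: card=4000; try (B,hash)→3200, (A,merge)→5500, (B,merge)→5750, (A,hash)→7500, (B,nl_idx)→7600, (A,nl)→60150 …(+1); best=3200 via (B,hash)
  {ADE}: card=20000; try (A,merge)→6320, (A,hash)→7920, (D,hash)→12680, (A,nl)→80520, (D,nl_idx)→82200, (D,merge)→152480 …(+1); best=6320 via (A,merge)
  {ACE}: card=156250; try (E,hash)→12450, (C,hash)→16200, (E,merge)→93100, (C,merge)→154450, (E,nl_idx)→204800, (E,nl)→629800 …(+1); best=12450 via (E,hash)
  {ABE}: card=100000; try (E,hash)→8600, (B,hash)→14600, (E,merge)→56000, (E,nl_idx)→131200, (B,merge)→153550, (B,nl_idx)→182200 …(+2); best=8600 via (E,hash)
  {ABC}: card=62500; try (C,hash)→11200, (B,hash)→13450, (C,merge)→57450, (B,merge)→93650, (B,nl_idx)→117300, (B,nl)→942300 …(+1); best=11200 via (C,hash)
  {ACDE}: card=312500; try (C,hash)→30320, (D,hash)→169180, (C,merge)→328570, (D,nl_idx)→1262450, (D,merge)→2981480, (C,nl)→5006320 …(+1); best=30320 via (C,hash)
  {ABDE}: card=200000; try (B,hash)→28720, (D,hash)→109080, (B,merge)→327670, (B,nl_idx)→366320, (D,nl_idx)→808600, (D,merge)→1808880 …(+2); best=28720 via (B,hash)
  {ABCE}: card=1562500; try (E,hash)→75100, (C,hash)→112600, (B,hash)→171100, (E,merge)→1074500, (C,merge)→1810850, (E,nl_idx)→2011200 …(+5); best=75100 via (E,hash)
  {ABCDE}: card=3125000; try (C,hash)→232720, (B,hash)→345220, (D,hash)→1638080, (C,merge)→3830970, (B,nl_idx)→5655320, (B,merge)→6281670 …(+5); best=232720 via (C,hash)

232720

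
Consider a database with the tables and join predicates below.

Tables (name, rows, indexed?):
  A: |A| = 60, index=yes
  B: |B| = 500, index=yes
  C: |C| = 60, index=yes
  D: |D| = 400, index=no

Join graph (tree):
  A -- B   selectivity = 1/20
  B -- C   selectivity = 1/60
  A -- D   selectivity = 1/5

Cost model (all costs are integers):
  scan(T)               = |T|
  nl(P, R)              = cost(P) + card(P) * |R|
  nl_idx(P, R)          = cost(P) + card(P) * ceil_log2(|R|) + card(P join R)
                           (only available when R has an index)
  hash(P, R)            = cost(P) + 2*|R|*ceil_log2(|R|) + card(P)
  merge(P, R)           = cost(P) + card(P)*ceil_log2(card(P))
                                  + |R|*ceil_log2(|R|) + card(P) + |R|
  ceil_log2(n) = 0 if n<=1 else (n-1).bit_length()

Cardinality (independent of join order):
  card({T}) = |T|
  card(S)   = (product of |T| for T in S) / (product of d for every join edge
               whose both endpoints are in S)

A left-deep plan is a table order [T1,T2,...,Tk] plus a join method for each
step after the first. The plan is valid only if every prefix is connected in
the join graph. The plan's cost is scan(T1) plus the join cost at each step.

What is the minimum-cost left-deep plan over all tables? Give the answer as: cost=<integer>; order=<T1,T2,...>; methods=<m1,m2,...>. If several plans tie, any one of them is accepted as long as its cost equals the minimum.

Selinger DP (subsets sized 1..n):
  {A}: scan cost=60, card=60
  {B}: scan cost=500, card=500
  {C}: scan cost=60, card=60
  {D}: scan cost=400, card=400
  {AB}: card=1500; try (A,hash)→1720, (B,nl_idx)→2100, (A,nl_idx)→5000, (B,merge)→5480, (A,merge)→5920, (B,hash)→9120 …(+2); best=1720 via (A,hash)
  {AD}: card=4800; try (A,hash)→1520, (D,merge)→4480, (A,merge)→4820, (D,hash)→7320, (A,nl_idx)→7600, (D,nl)→24060 …(+1); best=1520 via (A,hash)
  {BC}: card=500; try (B,nl_idx)→1100, (C,hash)→1720, (C,nl_idx)→4000, (B,merge)→5480, (C,merge)→5920, (B,hash)→9120 …(+2); best=1100 via (B,nl_idx)
  {ABC}: card=1500; try (A,hash)→2320, (C,hash)→3940, (A,nl_idx)→5600, (A,merge)→6520, (C,nl_idx)→12220, (C,merge)→20140 …(+2); best=2320 via (A,hash)
  {ABD}: card=120000; try (D,hash)→10420, (B,hash)→15320, (D,merge)→23720, (B,merge)→73720, (B,nl_idx)→164720, (D,nl)→601720 …(+1); best=10420 via (D,hash)
  {ABCD}: card=120000; try (D,hash)→11020, (D,merge)→24320, (C,hash)→131140, (D,nl)→602320, (C,nl_idx)→850420, (C,merge)→2170840 …(+1); best=11020 via (D,hash)

cost=11020; order=C,B,A,D; methods=nl_idx,hash,hash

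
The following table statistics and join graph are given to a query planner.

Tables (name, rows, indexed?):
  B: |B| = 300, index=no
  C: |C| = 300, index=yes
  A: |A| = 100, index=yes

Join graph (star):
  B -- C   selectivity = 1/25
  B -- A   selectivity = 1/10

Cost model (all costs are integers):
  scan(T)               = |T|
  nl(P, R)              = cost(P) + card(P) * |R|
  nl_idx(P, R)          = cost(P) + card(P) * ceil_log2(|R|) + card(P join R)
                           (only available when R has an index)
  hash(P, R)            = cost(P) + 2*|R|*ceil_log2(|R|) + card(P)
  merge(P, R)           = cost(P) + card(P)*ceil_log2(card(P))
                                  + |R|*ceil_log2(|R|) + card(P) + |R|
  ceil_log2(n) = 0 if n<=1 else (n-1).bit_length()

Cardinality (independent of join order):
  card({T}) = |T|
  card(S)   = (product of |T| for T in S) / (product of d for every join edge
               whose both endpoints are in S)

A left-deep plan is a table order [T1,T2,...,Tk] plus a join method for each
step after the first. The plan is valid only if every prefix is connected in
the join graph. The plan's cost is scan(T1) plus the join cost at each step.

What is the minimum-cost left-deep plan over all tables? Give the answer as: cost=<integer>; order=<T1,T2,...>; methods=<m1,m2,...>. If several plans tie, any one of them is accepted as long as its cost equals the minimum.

cost=10400; order=B,A,C; methods=hash,hash

Selinger DP (subsets sized 1..n):
  {B}: scan cost=300, card=300
  {C}: scan cost=300, card=300
  {A}: scan cost=100, card=100
  {BC}: card=3600; try (C,hash)→6000, (B,hash)→6000, (C,merge)→6300, (B,merge)→6300, (C,nl_idx)→6600, (C,nl)→90300 …(+1); best=6000 via (C,hash)
  {AB}: card=3000; try (A,hash)→2000, (B,merge)→3900, (A,merge)→4100, (A,nl_idx)→5400, (B,hash)→5600, (B,nl)→30100 …(+1); best=2000 via (A,hash)
  {ABC}: card=36000; try (C,hash)→10400, (A,hash)→11000, (C,merge)→44000, (A,merge)→53600, (C,nl_idx)→65000, (A,nl_idx)→67200 …(+2); best=10400 via (C,hash)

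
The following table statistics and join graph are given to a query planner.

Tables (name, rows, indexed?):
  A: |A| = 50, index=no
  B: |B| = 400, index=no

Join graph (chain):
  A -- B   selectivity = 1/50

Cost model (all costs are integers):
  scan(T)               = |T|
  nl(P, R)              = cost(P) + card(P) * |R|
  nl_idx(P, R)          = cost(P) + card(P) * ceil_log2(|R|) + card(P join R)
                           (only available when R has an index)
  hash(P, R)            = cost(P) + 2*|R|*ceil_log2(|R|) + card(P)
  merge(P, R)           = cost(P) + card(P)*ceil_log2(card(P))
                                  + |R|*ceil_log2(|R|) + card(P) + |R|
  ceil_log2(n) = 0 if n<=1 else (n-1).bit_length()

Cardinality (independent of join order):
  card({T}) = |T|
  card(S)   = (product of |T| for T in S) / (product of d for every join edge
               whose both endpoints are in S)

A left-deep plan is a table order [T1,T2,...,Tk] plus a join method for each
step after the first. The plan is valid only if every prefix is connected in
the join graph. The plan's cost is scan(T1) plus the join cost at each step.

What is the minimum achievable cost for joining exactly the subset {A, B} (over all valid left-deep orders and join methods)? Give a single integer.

1400

Selinger DP over subsets of {A,B}:
  {A}: scan cost=50, card=50
  {B}: scan cost=400, card=400
  {AB}: card=400; try (A,hash)→1400, (B,merge)→4400, (A,merge)→4750, (B,hash)→7300, (B,nl)→20050, (A,nl)→20400; best=1400 via (A,hash)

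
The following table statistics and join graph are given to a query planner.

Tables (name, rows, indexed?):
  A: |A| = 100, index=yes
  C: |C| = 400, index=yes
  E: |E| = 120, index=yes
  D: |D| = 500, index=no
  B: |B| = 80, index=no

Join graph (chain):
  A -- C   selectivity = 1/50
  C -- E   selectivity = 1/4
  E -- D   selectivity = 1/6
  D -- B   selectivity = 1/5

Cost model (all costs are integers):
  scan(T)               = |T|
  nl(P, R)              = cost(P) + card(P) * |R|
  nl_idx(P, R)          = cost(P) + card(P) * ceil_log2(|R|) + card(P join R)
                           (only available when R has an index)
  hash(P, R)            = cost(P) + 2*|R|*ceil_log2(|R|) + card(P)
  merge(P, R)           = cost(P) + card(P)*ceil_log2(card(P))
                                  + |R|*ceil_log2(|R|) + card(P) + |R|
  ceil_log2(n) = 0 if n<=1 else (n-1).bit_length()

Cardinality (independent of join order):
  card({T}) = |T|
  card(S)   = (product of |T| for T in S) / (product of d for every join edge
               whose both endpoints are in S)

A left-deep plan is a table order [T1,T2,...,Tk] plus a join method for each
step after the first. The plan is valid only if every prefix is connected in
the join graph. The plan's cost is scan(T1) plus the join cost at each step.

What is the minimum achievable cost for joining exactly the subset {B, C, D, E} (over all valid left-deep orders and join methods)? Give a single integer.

Selinger DP over subsets of {B,C,D,E}:
  {C}: scan cost=400, card=400
  {E}: scan cost=120, card=120
  {D}: scan cost=500, card=500
  {B}: scan cost=80, card=80
  {CE}: card=12000; try (E,hash)→2480, (C,merge)→5080, (E,merge)→5360, (C,hash)→7440, (C,nl_idx)→13200, (E,nl_idx)→15200 …(+2); best=2480 via (E,hash)
  {DE}: card=10000; try (E,hash)→2680, (D,merge)→6080, (E,merge)→6460, (D,hash)→9240, (E,nl_idx)→14000, (D,nl)→60120 …(+1); best=2680 via (E,hash)
  {BD}: card=8000; try (B,hash)→2120, (D,merge)→5720, (B,merge)→6140, (D,hash)→9160, (D,nl)→40080, (B,nl)→40500; best=2120 via (B,hash)
  {CDE}: card=1000000; try (C,hash)→19880, (D,hash)→23480, (C,merge)→156680, (D,merge)→187480, (C,nl_idx)→1092680, (C,nl)→4002680 …(+1); best=19880 via (C,hash)
  {BDE}: card=160000; try (E,hash)→11800, (B,hash)→13800, (E,merge)→115080, (B,merge)→153320, (E,nl_idx)→218120, (B,nl)→802680 …(+1); best=11800 via (E,hash)
  {BCDE}: card=16000000; try (C,hash)→179000, (B,hash)→1021000, (C,merge)→3055800, (C,nl_idx)→17451800, (B,merge)→21020520, (C,nl)→64011800 …(+1); best=179000 via (C,hash)

179000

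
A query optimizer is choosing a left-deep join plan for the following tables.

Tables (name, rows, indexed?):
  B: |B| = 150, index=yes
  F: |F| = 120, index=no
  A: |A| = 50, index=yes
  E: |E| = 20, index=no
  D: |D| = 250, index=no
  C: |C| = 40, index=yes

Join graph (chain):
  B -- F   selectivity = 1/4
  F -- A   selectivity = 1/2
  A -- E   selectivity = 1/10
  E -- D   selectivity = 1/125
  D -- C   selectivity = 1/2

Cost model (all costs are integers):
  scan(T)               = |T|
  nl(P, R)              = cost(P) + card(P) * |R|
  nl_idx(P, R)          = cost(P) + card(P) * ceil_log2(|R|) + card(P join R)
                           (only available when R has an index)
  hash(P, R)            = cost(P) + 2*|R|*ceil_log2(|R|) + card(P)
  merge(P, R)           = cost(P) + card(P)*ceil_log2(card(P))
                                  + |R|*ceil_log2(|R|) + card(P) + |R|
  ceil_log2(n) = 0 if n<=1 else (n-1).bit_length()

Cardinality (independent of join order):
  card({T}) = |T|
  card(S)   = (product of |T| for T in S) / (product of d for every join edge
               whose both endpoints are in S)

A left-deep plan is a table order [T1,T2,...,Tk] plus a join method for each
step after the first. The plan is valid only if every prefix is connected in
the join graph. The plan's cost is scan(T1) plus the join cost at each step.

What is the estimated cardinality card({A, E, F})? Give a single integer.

6000

Tables in S: A(50), E(20), F(120)
Edges inside S: F-A(d=2), A-E(d=10)
numerator = 50 * 20 * 120 = 120000
denominator = 2 * 10 = 20
card(S) = 120000 / 20 = 6000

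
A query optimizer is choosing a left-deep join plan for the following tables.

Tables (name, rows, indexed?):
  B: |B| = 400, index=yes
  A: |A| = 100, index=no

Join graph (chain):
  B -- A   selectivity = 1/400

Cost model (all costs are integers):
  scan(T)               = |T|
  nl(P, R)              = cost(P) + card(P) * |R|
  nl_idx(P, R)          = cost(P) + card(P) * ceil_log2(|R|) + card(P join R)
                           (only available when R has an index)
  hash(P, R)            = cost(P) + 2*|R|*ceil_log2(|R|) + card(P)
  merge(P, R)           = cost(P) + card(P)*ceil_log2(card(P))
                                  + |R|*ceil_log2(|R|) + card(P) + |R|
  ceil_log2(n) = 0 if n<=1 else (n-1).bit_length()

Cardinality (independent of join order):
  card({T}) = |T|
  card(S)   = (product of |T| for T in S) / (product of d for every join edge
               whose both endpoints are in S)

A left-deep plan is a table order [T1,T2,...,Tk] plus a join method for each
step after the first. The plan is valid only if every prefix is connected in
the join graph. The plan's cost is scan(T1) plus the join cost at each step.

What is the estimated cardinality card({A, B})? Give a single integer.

100

Tables in S: A(100), B(400)
Edges inside S: B-A(d=400)
numerator = 100 * 400 = 40000
denominator = 400 = 400
card(S) = 40000 / 400 = 100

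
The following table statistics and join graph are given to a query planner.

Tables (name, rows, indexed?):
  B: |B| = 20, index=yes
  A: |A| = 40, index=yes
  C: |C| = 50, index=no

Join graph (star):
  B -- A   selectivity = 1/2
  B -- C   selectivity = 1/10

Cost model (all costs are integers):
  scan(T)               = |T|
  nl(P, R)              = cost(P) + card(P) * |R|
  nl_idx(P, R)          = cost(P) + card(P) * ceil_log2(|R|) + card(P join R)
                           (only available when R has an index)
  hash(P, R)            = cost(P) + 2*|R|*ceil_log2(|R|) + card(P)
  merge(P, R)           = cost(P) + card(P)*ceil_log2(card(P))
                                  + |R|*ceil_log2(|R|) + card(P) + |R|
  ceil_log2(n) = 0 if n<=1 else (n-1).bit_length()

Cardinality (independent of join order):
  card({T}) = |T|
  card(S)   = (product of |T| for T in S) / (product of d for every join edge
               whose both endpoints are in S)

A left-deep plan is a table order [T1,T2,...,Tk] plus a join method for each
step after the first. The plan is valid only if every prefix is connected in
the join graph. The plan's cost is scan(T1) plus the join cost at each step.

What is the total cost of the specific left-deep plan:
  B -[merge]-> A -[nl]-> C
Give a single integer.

20420

step 1: scan B: cost=20, card=20
step 2: join A via merge
    card(P join A) = 20*40/(2) = 400
    cost = 20 + 20*5 + 40*6 + 20 + 40 = 420
step 3: join C via nl
    card(P join C) = 400*50/(10) = 2000
    cost = 420 + 400*50 = 20420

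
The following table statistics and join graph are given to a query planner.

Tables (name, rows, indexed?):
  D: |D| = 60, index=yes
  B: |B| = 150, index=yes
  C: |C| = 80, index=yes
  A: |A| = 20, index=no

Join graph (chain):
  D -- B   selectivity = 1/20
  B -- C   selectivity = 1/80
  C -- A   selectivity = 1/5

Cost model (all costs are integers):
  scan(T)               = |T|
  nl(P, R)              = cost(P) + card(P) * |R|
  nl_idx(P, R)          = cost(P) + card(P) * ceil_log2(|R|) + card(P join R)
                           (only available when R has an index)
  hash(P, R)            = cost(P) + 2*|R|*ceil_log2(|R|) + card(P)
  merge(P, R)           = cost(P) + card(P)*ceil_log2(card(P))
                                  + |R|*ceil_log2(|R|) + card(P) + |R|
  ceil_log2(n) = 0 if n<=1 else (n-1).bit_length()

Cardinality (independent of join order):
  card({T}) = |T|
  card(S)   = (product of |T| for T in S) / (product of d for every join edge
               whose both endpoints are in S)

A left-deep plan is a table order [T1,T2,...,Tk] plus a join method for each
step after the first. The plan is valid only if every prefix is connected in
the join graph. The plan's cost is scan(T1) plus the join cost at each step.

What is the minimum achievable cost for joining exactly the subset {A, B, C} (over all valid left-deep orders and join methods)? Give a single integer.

1220

Selinger DP over subsets of {A,B,C}:
  {B}: scan cost=150, card=150
  {C}: scan cost=80, card=80
  {A}: scan cost=20, card=20
  {BC}: card=150; try (B,nl_idx)→870, (C,nl_idx)→1350, (C,hash)→1420, (B,merge)→2070, (C,merge)→2140, (B,hash)→2560 …(+2); best=870 via (B,nl_idx)
  {AC}: card=320; try (A,hash)→360, (C,nl_idx)→480, (C,merge)→780, (A,merge)→840, (C,hash)→1160, (C,nl)→1620 …(+1); best=360 via (A,hash)
  {ABC}: card=600; try (A,hash)→1220, (A,merge)→2340, (B,hash)→3080, (B,nl_idx)→3520, (A,nl)→3870, (B,merge)→4910 …(+1); best=1220 via (A,hash)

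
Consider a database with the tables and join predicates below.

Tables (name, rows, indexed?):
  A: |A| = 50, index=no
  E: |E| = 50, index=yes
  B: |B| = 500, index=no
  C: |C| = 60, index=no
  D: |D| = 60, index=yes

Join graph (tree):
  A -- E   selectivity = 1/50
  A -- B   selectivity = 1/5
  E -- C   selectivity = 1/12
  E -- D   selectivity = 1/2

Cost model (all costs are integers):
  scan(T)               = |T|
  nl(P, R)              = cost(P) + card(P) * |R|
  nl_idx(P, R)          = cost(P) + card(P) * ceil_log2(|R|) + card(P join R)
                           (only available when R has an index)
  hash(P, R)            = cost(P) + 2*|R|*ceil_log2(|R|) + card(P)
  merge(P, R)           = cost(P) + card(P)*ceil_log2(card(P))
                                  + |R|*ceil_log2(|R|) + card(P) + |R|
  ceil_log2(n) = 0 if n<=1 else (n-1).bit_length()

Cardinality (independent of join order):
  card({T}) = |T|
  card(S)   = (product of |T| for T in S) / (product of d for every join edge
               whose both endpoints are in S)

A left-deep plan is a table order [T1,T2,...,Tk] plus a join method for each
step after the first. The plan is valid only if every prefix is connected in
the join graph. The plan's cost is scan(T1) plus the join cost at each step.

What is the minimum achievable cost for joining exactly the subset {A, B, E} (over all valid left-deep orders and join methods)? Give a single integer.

Selinger DP over subsets of {A,B,E}:
  {A}: scan cost=50, card=50
  {E}: scan cost=50, card=50
  {B}: scan cost=500, card=500
  {AE}: card=50; try (E,nl_idx)→400, (E,hash)→700, (A,hash)→700, (E,merge)→750, (A,merge)→750, (E,nl)→2550 …(+1); best=400 via (E,nl_idx)
  {AB}: card=5000; try (A,hash)→1600, (B,merge)→5400, (A,merge)→5850, (B,hash)→9100, (B,nl)→25050, (A,nl)→25500; best=1600 via (A,hash)
  {ABE}: card=5000; try (B,merge)→5750, (E,hash)→7200, (B,hash)→9450, (B,nl)→25400, (E,nl_idx)→36600, (E,merge)→71950 …(+1); best=5750 via (B,merge)

5750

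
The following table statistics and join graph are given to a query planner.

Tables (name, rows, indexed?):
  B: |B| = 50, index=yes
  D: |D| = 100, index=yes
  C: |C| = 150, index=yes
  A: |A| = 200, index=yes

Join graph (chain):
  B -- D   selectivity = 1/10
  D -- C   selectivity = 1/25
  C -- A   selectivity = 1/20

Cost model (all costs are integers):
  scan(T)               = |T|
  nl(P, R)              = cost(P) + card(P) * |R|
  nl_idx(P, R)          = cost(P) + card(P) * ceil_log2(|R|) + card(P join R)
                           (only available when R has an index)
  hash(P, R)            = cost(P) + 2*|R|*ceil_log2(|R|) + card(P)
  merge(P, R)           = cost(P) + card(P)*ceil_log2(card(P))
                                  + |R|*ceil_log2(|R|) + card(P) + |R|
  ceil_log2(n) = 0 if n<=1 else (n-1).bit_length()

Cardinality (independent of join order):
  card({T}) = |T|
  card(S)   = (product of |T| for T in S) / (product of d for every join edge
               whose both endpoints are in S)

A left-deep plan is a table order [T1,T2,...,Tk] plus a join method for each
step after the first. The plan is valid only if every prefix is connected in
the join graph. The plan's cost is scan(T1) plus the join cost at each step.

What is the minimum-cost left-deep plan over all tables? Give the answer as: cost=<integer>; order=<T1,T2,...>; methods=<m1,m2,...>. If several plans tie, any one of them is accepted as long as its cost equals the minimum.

cost=8900; order=D,C,B,A; methods=nl_idx,hash,hash

Selinger DP (subsets sized 1..n):
  {B}: scan cost=50, card=50
  {D}: scan cost=100, card=100
  {C}: scan cost=150, card=150
  {A}: scan cost=200, card=200
  {BD}: card=500; try (B,hash)→800, (D,nl_idx)→900, (D,merge)→1200, (B,nl_idx)→1200, (B,merge)→1250, (D,hash)→1500 …(+2); best=800 via (B,hash)
  {CD}: card=600; try (C,nl_idx)→1500, (D,hash)→1700, (D,nl_idx)→1800, (C,merge)→2250, (D,merge)→2300, (C,hash)→2600 …(+2); best=1500 via (C,nl_idx)
  {AC}: card=1500; try (C,hash)→2800, (A,nl_idx)→2850, (C,nl_idx)→3300, (A,merge)→3300, (C,merge)→3350, (A,hash)→3500 …(+2); best=2800 via (C,hash)
  {BCD}: card=3000; try (B,hash)→2700, (C,hash)→3700, (C,merge)→7150, (C,nl_idx)→7800, (B,nl_idx)→8100, (B,merge)→8450 …(+2); best=2700 via (B,hash)
  {ACD}: card=6000; try (A,hash)→5300, (D,hash)→5700, (A,merge)→9900, (A,nl_idx)→12300, (D,nl_idx)→19300, (D,merge)→21600 …(+2); best=5300 via (A,hash)
  {ABCD}: card=30000; try (A,hash)→8900, (B,hash)→11900, (A,merge)→43500, (A,nl_idx)→56700, (B,nl_idx)→71300, (B,merge)→89650 …(+2); best=8900 via (A,hash)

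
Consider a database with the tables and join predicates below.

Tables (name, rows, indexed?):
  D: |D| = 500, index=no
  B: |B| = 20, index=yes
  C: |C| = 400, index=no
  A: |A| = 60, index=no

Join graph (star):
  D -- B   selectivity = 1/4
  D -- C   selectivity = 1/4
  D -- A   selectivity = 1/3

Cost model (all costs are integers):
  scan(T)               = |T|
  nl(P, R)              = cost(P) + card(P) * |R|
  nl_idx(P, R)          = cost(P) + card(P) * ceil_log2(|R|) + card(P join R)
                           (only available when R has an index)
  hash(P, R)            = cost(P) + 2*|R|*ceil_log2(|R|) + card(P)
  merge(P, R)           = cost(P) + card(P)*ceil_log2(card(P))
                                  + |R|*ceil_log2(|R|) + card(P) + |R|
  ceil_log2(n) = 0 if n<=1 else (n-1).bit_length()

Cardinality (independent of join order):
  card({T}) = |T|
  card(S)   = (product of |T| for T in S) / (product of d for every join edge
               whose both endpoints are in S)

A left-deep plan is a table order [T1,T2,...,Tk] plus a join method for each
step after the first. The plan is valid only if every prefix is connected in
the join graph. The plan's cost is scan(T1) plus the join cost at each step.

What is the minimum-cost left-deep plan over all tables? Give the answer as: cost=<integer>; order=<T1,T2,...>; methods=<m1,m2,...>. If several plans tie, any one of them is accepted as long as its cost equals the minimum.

cost=61620; order=D,B,A,C; methods=hash,hash,hash

Selinger DP (subsets sized 1..n):
  {D}: scan cost=500, card=500
  {B}: scan cost=20, card=20
  {C}: scan cost=400, card=400
  {A}: scan cost=60, card=60
  {BD}: card=2500; try (B,hash)→1200, (D,merge)→5140, (B,nl_idx)→5500, (B,merge)→5620, (D,hash)→9040, (D,nl)→10020 …(+1); best=1200 via (B,hash)
  {CD}: card=50000; try (C,hash)→8200, (D,merge)→9400, (C,merge)→9500, (D,hash)→9800, (D,nl)→200400, (C,nl)→200500; best=8200 via (C,hash)
  {AD}: card=10000; try (A,hash)→1720, (D,merge)→5480, (A,merge)→5920, (D,hash)→9120, (D,nl)→30060, (A,nl)→30500; best=1720 via (A,hash)
  {BCD}: card=250000; try (C,hash)→10900, (C,merge)→37700, (B,hash)→58400, (B,nl_idx)→508200, (B,merge)→858320, (C,nl)→1001200 …(+1); best=10900 via (C,hash)
  {ABD}: card=50000; try (A,hash)→4420, (B,hash)→11920, (A,merge)→34120, (B,nl_idx)→101720, (A,nl)→151200, (B,merge)→151840 …(+1); best=4420 via (A,hash)
  {ACD}: card=1000000; try (C,hash)→18920, (A,hash)→58920, (C,merge)→155720, (A,merge)→858620, (A,nl)→3008200, (C,nl)→4001720; best=18920 via (C,hash)
  {ABCD}: card=5000000; try (C,hash)→61620, (A,hash)→261620, (C,merge)→858420, (B,hash)→1019120, (A,merge)→4761320, (B,nl_idx)→10018920 …(+4); best=61620 via (C,hash)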